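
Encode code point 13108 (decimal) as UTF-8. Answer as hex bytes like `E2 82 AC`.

U+3334 = 0x3334 = 13108 decimal. In range U+0800–U+FFFF → 3-byte form: 1110xxxx 10xxxxxx 10xxxxxx.
Binary (16 bits): 0011001100110100.
Split 4+6+6: 0011 | 001100 | 110100.
Byte 1: 11100011 = 0xE3.
Byte 2: 10001100 = 0x8C.
Byte 3: 10110100 = 0xB4.

E3 8C B4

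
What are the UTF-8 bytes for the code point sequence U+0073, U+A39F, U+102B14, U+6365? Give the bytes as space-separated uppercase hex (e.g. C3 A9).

73 EA 8E 9F F4 82 AC 94 E6 8D A5

U+0073: 1-byte form → 73.
U+A39F: 3-byte form → EA 8E 9F.
U+102B14: 4-byte form → F4 82 AC 94.
U+6365: 3-byte form → E6 8D A5.
Concatenated (11 bytes): 73 EA 8E 9F F4 82 AC 94 E6 8D A5.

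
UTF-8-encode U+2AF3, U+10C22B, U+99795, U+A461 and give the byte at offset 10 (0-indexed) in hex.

U+2AF3 → 3-byte form E2 AB B3 at offsets 0–2.
U+10C22B → 4-byte form F4 8C 88 AB at offsets 3–6.
U+99795 → 4-byte form F2 99 9E 95 at offsets 7–10.
Offset 10 falls in char 3's range; it's byte 4 of F2 99 9E 95 = 0x95.

0x95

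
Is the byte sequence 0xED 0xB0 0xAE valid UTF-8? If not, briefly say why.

invalid (encodes a surrogate (U+D800–U+DFFF))

Structurally a 3-byte sequence; payload = 0xDC2E.
But 0xDC2E is in U+D800–U+DFFF, the surrogate range. Surrogates are not Unicode scalar values and are forbidden in UTF-8.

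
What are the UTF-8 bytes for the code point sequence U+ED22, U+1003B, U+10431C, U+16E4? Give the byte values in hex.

U+ED22: 3-byte form → EE B4 A2.
U+1003B: 4-byte form → F0 90 80 BB.
U+10431C: 4-byte form → F4 84 8C 9C.
U+16E4: 3-byte form → E1 9B A4.
Concatenated (14 bytes): EE B4 A2 F0 90 80 BB F4 84 8C 9C E1 9B A4.

EE B4 A2 F0 90 80 BB F4 84 8C 9C E1 9B A4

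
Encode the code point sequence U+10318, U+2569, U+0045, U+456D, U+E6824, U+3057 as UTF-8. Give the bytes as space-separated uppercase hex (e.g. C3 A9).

F0 90 8C 98 E2 95 A9 45 E4 95 AD F3 A6 A0 A4 E3 81 97

U+10318: 4-byte form → F0 90 8C 98.
U+2569: 3-byte form → E2 95 A9.
U+0045: 1-byte form → 45.
U+456D: 3-byte form → E4 95 AD.
U+E6824: 4-byte form → F3 A6 A0 A4.
U+3057: 3-byte form → E3 81 97.
Concatenated (18 bytes): F0 90 8C 98 E2 95 A9 45 E4 95 AD F3 A6 A0 A4 E3 81 97.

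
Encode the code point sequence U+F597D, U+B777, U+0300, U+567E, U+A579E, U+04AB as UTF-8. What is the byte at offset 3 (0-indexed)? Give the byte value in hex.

U+F597D → 4-byte form F3 B5 A5 BD at offsets 0–3.
Offset 3 falls in char 1's range; it's byte 4 of F3 B5 A5 BD = 0xBD.

0xBD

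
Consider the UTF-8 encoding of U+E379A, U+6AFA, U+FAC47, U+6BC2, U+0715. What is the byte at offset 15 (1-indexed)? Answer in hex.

0xDC

1-indexed offset 15 is 0-indexed offset 14.
U+E379A → 4-byte form F3 A3 9E 9A at offsets 0–3.
U+6AFA → 3-byte form E6 AB BA at offsets 4–6.
U+FAC47 → 4-byte form F3 BA B1 87 at offsets 7–10.
U+6BC2 → 3-byte form E6 AF 82 at offsets 11–13.
U+0715 → 2-byte form DC 95 at offsets 14–15.
Offset 14 falls in char 5's range; it's byte 1 of DC 95 = 0xDC.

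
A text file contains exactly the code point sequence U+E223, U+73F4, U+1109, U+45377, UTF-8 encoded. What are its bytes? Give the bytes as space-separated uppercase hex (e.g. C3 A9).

U+E223: 3-byte form → EE 88 A3.
U+73F4: 3-byte form → E7 8F B4.
U+1109: 3-byte form → E1 84 89.
U+45377: 4-byte form → F1 85 8D B7.
Concatenated (13 bytes): EE 88 A3 E7 8F B4 E1 84 89 F1 85 8D B7.

EE 88 A3 E7 8F B4 E1 84 89 F1 85 8D B7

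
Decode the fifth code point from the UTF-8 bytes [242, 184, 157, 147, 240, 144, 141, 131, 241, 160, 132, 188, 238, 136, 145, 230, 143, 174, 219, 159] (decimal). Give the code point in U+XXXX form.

Offset 0: leading byte 0xF2 = 11110010 → 4-byte char #1 = F2 B8 9D 93.
Offset 4: leading byte 0xF0 = 11110000 → 4-byte char #2 = F0 90 8D 83.
Offset 8: leading byte 0xF1 = 11110001 → 4-byte char #3 = F1 A0 84 BC.
Offset 12: leading byte 0xEE = 11101110 → 3-byte char #4 = EE 88 91.
Offset 15: leading byte 0xE6 = 11100110 → 3-byte char #5 = E6 8F AE.
Leading byte 0xE6 = 11100110 matches 1110xxxx → 3-byte sequence.
Byte 1: 0xE6 = 11100110, payload 0110 (4 bits).
Byte 2: 0x8F = 10001111 (10xxxxxx ✓), payload 001111.
Byte 3: 0xAE = 10101110 (10xxxxxx ✓), payload 101110.
Concatenate: 0110001111101110 = 0x63EE (16 bits → U+63EE).

U+63EE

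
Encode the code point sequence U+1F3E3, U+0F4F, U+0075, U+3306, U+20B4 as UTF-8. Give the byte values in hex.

U+1F3E3: 4-byte form → F0 9F 8F A3.
U+0F4F: 3-byte form → E0 BD 8F.
U+0075: 1-byte form → 75.
U+3306: 3-byte form → E3 8C 86.
U+20B4: 3-byte form → E2 82 B4.
Concatenated (14 bytes): F0 9F 8F A3 E0 BD 8F 75 E3 8C 86 E2 82 B4.

F0 9F 8F A3 E0 BD 8F 75 E3 8C 86 E2 82 B4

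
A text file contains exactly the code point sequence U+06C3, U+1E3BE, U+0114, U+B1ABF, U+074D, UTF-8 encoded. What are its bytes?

U+06C3: 2-byte form → DB 83.
U+1E3BE: 4-byte form → F0 9E 8E BE.
U+0114: 2-byte form → C4 94.
U+B1ABF: 4-byte form → F2 B1 AA BF.
U+074D: 2-byte form → DD 8D.
Concatenated (14 bytes): DB 83 F0 9E 8E BE C4 94 F2 B1 AA BF DD 8D.

DB 83 F0 9E 8E BE C4 94 F2 B1 AA BF DD 8D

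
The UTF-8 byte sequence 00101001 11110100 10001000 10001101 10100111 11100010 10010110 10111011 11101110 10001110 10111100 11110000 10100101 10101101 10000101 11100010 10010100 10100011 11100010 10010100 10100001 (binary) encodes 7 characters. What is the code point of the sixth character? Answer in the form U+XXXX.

U+2523

Offset 0: leading byte 0x29 = 00101001 → 1-byte char #1 = 29.
Offset 1: leading byte 0xF4 = 11110100 → 4-byte char #2 = F4 88 8D A7.
Offset 5: leading byte 0xE2 = 11100010 → 3-byte char #3 = E2 96 BB.
Offset 8: leading byte 0xEE = 11101110 → 3-byte char #4 = EE 8E BC.
Offset 11: leading byte 0xF0 = 11110000 → 4-byte char #5 = F0 A5 AD 85.
Offset 15: leading byte 0xE2 = 11100010 → 3-byte char #6 = E2 94 A3.
Leading byte 0xE2 = 11100010 matches 1110xxxx → 3-byte sequence.
Byte 1: 0xE2 = 11100010, payload 0010 (4 bits).
Byte 2: 0x94 = 10010100 (10xxxxxx ✓), payload 010100.
Byte 3: 0xA3 = 10100011 (10xxxxxx ✓), payload 100011.
Concatenate: 0010010100100011 = 0x2523 (16 bits → U+2523).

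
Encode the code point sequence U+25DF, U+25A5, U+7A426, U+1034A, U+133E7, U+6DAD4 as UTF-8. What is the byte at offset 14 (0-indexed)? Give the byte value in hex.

0xF0

U+25DF → 3-byte form E2 97 9F at offsets 0–2.
U+25A5 → 3-byte form E2 96 A5 at offsets 3–5.
U+7A426 → 4-byte form F1 BA 90 A6 at offsets 6–9.
U+1034A → 4-byte form F0 90 8D 8A at offsets 10–13.
U+133E7 → 4-byte form F0 93 8F A7 at offsets 14–17.
Offset 14 falls in char 5's range; it's byte 1 of F0 93 8F A7 = 0xF0.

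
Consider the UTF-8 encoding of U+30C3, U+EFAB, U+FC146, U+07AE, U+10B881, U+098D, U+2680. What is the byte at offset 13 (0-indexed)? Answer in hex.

U+30C3 → 3-byte form E3 83 83 at offsets 0–2.
U+EFAB → 3-byte form EE BE AB at offsets 3–5.
U+FC146 → 4-byte form F3 BC 85 86 at offsets 6–9.
U+07AE → 2-byte form DE AE at offsets 10–11.
U+10B881 → 4-byte form F4 8B A2 81 at offsets 12–15.
Offset 13 falls in char 5's range; it's byte 2 of F4 8B A2 81 = 0x8B.

0x8B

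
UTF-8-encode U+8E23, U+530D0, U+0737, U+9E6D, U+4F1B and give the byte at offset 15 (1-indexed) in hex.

1-indexed offset 15 is 0-indexed offset 14.
U+8E23 → 3-byte form E8 B8 A3 at offsets 0–2.
U+530D0 → 4-byte form F1 93 83 90 at offsets 3–6.
U+0737 → 2-byte form DC B7 at offsets 7–8.
U+9E6D → 3-byte form E9 B9 AD at offsets 9–11.
U+4F1B → 3-byte form E4 BC 9B at offsets 12–14.
Offset 14 falls in char 5's range; it's byte 3 of E4 BC 9B = 0x9B.

0x9B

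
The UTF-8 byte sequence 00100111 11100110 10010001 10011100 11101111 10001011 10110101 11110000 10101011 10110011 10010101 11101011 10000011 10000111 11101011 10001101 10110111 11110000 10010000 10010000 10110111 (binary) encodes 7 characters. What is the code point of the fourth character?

Offset 0: leading byte 0x27 = 00100111 → 1-byte char #1 = 27.
Offset 1: leading byte 0xE6 = 11100110 → 3-byte char #2 = E6 91 9C.
Offset 4: leading byte 0xEF = 11101111 → 3-byte char #3 = EF 8B B5.
Offset 7: leading byte 0xF0 = 11110000 → 4-byte char #4 = F0 AB B3 95.
Leading byte 0xF0 = 11110000 matches 11110xxx → 4-byte sequence.
Byte 1: 0xF0 = 11110000, payload 000 (3 bits).
Byte 2: 0xAB = 10101011 (10xxxxxx ✓), payload 101011.
Byte 3: 0xB3 = 10110011 (10xxxxxx ✓), payload 110011.
Byte 4: 0x95 = 10010101 (10xxxxxx ✓), payload 010101.
Concatenate: 000101011110011010101 = 0x2BCD5 (21 bits → U+2BCD5).

U+2BCD5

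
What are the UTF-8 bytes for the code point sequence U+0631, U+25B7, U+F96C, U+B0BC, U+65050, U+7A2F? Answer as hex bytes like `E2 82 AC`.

U+0631: 2-byte form → D8 B1.
U+25B7: 3-byte form → E2 96 B7.
U+F96C: 3-byte form → EF A5 AC.
U+B0BC: 3-byte form → EB 82 BC.
U+65050: 4-byte form → F1 A5 81 90.
U+7A2F: 3-byte form → E7 A8 AF.
Concatenated (18 bytes): D8 B1 E2 96 B7 EF A5 AC EB 82 BC F1 A5 81 90 E7 A8 AF.

D8 B1 E2 96 B7 EF A5 AC EB 82 BC F1 A5 81 90 E7 A8 AF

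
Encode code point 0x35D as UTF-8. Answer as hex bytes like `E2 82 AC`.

CD 9D

U+035D = 0x35D = 861 decimal. In range U+0080–U+07FF → 2-byte form: 110xxxxx 10xxxxxx.
Binary (11 bits): 01101011101.
Split 5+6: 01101 | 011101.
Byte 1: 11001101 = 0xCD.
Byte 2: 10011101 = 0x9D.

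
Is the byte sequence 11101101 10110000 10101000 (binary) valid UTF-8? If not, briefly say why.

Structurally a 3-byte sequence; payload = 0xDC28.
But 0xDC28 is in U+D800–U+DFFF, the surrogate range. Surrogates are not Unicode scalar values and are forbidden in UTF-8.

invalid (encodes a surrogate (U+D800–U+DFFF))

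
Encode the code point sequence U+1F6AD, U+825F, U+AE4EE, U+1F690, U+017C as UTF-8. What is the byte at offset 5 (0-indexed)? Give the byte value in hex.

0x89

U+1F6AD → 4-byte form F0 9F 9A AD at offsets 0–3.
U+825F → 3-byte form E8 89 9F at offsets 4–6.
Offset 5 falls in char 2's range; it's byte 2 of E8 89 9F = 0x89.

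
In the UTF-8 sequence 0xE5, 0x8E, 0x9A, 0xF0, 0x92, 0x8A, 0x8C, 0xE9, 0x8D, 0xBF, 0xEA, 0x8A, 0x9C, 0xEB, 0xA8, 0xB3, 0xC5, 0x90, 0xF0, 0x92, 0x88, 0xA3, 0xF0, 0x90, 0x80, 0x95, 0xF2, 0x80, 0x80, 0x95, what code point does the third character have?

Offset 0: leading byte 0xE5 = 11100101 → 3-byte char #1 = E5 8E 9A.
Offset 3: leading byte 0xF0 = 11110000 → 4-byte char #2 = F0 92 8A 8C.
Offset 7: leading byte 0xE9 = 11101001 → 3-byte char #3 = E9 8D BF.
Leading byte 0xE9 = 11101001 matches 1110xxxx → 3-byte sequence.
Byte 1: 0xE9 = 11101001, payload 1001 (4 bits).
Byte 2: 0x8D = 10001101 (10xxxxxx ✓), payload 001101.
Byte 3: 0xBF = 10111111 (10xxxxxx ✓), payload 111111.
Concatenate: 1001001101111111 = 0x937F (16 bits → U+937F).

U+937F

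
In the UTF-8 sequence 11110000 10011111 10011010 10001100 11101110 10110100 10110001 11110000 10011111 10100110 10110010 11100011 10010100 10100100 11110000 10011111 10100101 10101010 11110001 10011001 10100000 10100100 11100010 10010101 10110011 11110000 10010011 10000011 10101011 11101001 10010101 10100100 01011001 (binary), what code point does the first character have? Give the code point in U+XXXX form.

Offset 0: leading byte 0xF0 = 11110000 → 4-byte char #1 = F0 9F 9A 8C.
Leading byte 0xF0 = 11110000 matches 11110xxx → 4-byte sequence.
Byte 1: 0xF0 = 11110000, payload 000 (3 bits).
Byte 2: 0x9F = 10011111 (10xxxxxx ✓), payload 011111.
Byte 3: 0x9A = 10011010 (10xxxxxx ✓), payload 011010.
Byte 4: 0x8C = 10001100 (10xxxxxx ✓), payload 001100.
Concatenate: 000011111011010001100 = 0x1F68C (21 bits → U+1F68C).

U+1F68C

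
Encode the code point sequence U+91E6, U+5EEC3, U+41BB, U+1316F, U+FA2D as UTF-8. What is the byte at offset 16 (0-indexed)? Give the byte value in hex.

0xAD

U+91E6 → 3-byte form E9 87 A6 at offsets 0–2.
U+5EEC3 → 4-byte form F1 9E BB 83 at offsets 3–6.
U+41BB → 3-byte form E4 86 BB at offsets 7–9.
U+1316F → 4-byte form F0 93 85 AF at offsets 10–13.
U+FA2D → 3-byte form EF A8 AD at offsets 14–16.
Offset 16 falls in char 5's range; it's byte 3 of EF A8 AD = 0xAD.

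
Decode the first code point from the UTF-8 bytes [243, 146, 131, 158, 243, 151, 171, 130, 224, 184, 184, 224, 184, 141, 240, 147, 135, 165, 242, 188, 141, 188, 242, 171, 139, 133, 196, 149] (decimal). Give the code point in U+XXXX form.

Offset 0: leading byte 0xF3 = 11110011 → 4-byte char #1 = F3 92 83 9E.
Leading byte 0xF3 = 11110011 matches 11110xxx → 4-byte sequence.
Byte 1: 0xF3 = 11110011, payload 011 (3 bits).
Byte 2: 0x92 = 10010010 (10xxxxxx ✓), payload 010010.
Byte 3: 0x83 = 10000011 (10xxxxxx ✓), payload 000011.
Byte 4: 0x9E = 10011110 (10xxxxxx ✓), payload 011110.
Concatenate: 011010010000011011110 = 0xD20DE (21 bits → U+D20DE).

U+D20DE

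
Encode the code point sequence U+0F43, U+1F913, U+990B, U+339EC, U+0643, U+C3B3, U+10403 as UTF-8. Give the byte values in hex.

U+0F43: 3-byte form → E0 BD 83.
U+1F913: 4-byte form → F0 9F A4 93.
U+990B: 3-byte form → E9 A4 8B.
U+339EC: 4-byte form → F0 B3 A7 AC.
U+0643: 2-byte form → D9 83.
U+C3B3: 3-byte form → EC 8E B3.
U+10403: 4-byte form → F0 90 90 83.
Concatenated (23 bytes): E0 BD 83 F0 9F A4 93 E9 A4 8B F0 B3 A7 AC D9 83 EC 8E B3 F0 90 90 83.

E0 BD 83 F0 9F A4 93 E9 A4 8B F0 B3 A7 AC D9 83 EC 8E B3 F0 90 90 83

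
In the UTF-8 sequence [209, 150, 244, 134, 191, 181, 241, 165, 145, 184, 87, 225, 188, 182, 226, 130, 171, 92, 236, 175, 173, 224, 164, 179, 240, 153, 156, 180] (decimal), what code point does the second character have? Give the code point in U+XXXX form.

U+106FF5

Offset 0: leading byte 0xD1 = 11010001 → 2-byte char #1 = D1 96.
Offset 2: leading byte 0xF4 = 11110100 → 4-byte char #2 = F4 86 BF B5.
Leading byte 0xF4 = 11110100 matches 11110xxx → 4-byte sequence.
Byte 1: 0xF4 = 11110100, payload 100 (3 bits).
Byte 2: 0x86 = 10000110 (10xxxxxx ✓), payload 000110.
Byte 3: 0xBF = 10111111 (10xxxxxx ✓), payload 111111.
Byte 4: 0xB5 = 10110101 (10xxxxxx ✓), payload 110101.
Concatenate: 100000110111111110101 = 0x106FF5 (21 bits → U+106FF5).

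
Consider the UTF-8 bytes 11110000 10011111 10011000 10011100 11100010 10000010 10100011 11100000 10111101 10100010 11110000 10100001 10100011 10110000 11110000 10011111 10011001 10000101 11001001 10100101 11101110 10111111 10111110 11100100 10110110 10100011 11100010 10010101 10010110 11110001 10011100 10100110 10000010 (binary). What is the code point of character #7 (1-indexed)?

Offset 0: leading byte 0xF0 = 11110000 → 4-byte char #1 = F0 9F 98 9C.
Offset 4: leading byte 0xE2 = 11100010 → 3-byte char #2 = E2 82 A3.
Offset 7: leading byte 0xE0 = 11100000 → 3-byte char #3 = E0 BD A2.
Offset 10: leading byte 0xF0 = 11110000 → 4-byte char #4 = F0 A1 A3 B0.
Offset 14: leading byte 0xF0 = 11110000 → 4-byte char #5 = F0 9F 99 85.
Offset 18: leading byte 0xC9 = 11001001 → 2-byte char #6 = C9 A5.
Offset 20: leading byte 0xEE = 11101110 → 3-byte char #7 = EE BF BE.
Leading byte 0xEE = 11101110 matches 1110xxxx → 3-byte sequence.
Byte 1: 0xEE = 11101110, payload 1110 (4 bits).
Byte 2: 0xBF = 10111111 (10xxxxxx ✓), payload 111111.
Byte 3: 0xBE = 10111110 (10xxxxxx ✓), payload 111110.
Concatenate: 1110111111111110 = 0xEFFE (16 bits → U+EFFE).

U+EFFE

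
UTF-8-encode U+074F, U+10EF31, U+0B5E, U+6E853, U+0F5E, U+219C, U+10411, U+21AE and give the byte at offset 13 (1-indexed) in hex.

1-indexed offset 13 is 0-indexed offset 12.
U+074F → 2-byte form DD 8F at offsets 0–1.
U+10EF31 → 4-byte form F4 8E BC B1 at offsets 2–5.
U+0B5E → 3-byte form E0 AD 9E at offsets 6–8.
U+6E853 → 4-byte form F1 AE A1 93 at offsets 9–12.
Offset 12 falls in char 4's range; it's byte 4 of F1 AE A1 93 = 0x93.

0x93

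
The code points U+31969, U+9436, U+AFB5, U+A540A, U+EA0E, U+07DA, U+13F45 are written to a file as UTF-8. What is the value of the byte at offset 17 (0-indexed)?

U+31969 → 4-byte form F0 B1 A5 A9 at offsets 0–3.
U+9436 → 3-byte form E9 90 B6 at offsets 4–6.
U+AFB5 → 3-byte form EA BE B5 at offsets 7–9.
U+A540A → 4-byte form F2 A5 90 8A at offsets 10–13.
U+EA0E → 3-byte form EE A8 8E at offsets 14–16.
U+07DA → 2-byte form DF 9A at offsets 17–18.
Offset 17 falls in char 6's range; it's byte 1 of DF 9A = 0xDF.

0xDF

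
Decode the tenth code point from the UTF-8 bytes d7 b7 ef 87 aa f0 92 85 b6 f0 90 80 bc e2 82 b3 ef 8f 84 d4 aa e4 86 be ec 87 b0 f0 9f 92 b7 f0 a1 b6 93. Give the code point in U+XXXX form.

U+1F4B7

Offset 0: leading byte 0xD7 = 11010111 → 2-byte char #1 = D7 B7.
Offset 2: leading byte 0xEF = 11101111 → 3-byte char #2 = EF 87 AA.
Offset 5: leading byte 0xF0 = 11110000 → 4-byte char #3 = F0 92 85 B6.
Offset 9: leading byte 0xF0 = 11110000 → 4-byte char #4 = F0 90 80 BC.
Offset 13: leading byte 0xE2 = 11100010 → 3-byte char #5 = E2 82 B3.
Offset 16: leading byte 0xEF = 11101111 → 3-byte char #6 = EF 8F 84.
Offset 19: leading byte 0xD4 = 11010100 → 2-byte char #7 = D4 AA.
Offset 21: leading byte 0xE4 = 11100100 → 3-byte char #8 = E4 86 BE.
Offset 24: leading byte 0xEC = 11101100 → 3-byte char #9 = EC 87 B0.
Offset 27: leading byte 0xF0 = 11110000 → 4-byte char #10 = F0 9F 92 B7.
Leading byte 0xF0 = 11110000 matches 11110xxx → 4-byte sequence.
Byte 1: 0xF0 = 11110000, payload 000 (3 bits).
Byte 2: 0x9F = 10011111 (10xxxxxx ✓), payload 011111.
Byte 3: 0x92 = 10010010 (10xxxxxx ✓), payload 010010.
Byte 4: 0xB7 = 10110111 (10xxxxxx ✓), payload 110111.
Concatenate: 000011111010010110111 = 0x1F4B7 (21 bits → U+1F4B7).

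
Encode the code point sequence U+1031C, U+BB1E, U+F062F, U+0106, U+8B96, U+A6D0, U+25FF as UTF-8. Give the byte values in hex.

F0 90 8C 9C EB AC 9E F3 B0 98 AF C4 86 E8 AE 96 EA 9B 90 E2 97 BF

U+1031C: 4-byte form → F0 90 8C 9C.
U+BB1E: 3-byte form → EB AC 9E.
U+F062F: 4-byte form → F3 B0 98 AF.
U+0106: 2-byte form → C4 86.
U+8B96: 3-byte form → E8 AE 96.
U+A6D0: 3-byte form → EA 9B 90.
U+25FF: 3-byte form → E2 97 BF.
Concatenated (22 bytes): F0 90 8C 9C EB AC 9E F3 B0 98 AF C4 86 E8 AE 96 EA 9B 90 E2 97 BF.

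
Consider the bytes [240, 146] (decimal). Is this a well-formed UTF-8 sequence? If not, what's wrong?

invalid (sequence truncated)

Leading byte 0xF0 = 11110000 → 4-byte form, but only 2 bytes are present.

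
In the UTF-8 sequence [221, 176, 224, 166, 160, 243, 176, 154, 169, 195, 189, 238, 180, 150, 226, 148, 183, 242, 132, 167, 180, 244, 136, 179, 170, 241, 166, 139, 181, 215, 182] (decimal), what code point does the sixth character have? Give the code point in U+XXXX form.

U+2537

Offset 0: leading byte 0xDD = 11011101 → 2-byte char #1 = DD B0.
Offset 2: leading byte 0xE0 = 11100000 → 3-byte char #2 = E0 A6 A0.
Offset 5: leading byte 0xF3 = 11110011 → 4-byte char #3 = F3 B0 9A A9.
Offset 9: leading byte 0xC3 = 11000011 → 2-byte char #4 = C3 BD.
Offset 11: leading byte 0xEE = 11101110 → 3-byte char #5 = EE B4 96.
Offset 14: leading byte 0xE2 = 11100010 → 3-byte char #6 = E2 94 B7.
Leading byte 0xE2 = 11100010 matches 1110xxxx → 3-byte sequence.
Byte 1: 0xE2 = 11100010, payload 0010 (4 bits).
Byte 2: 0x94 = 10010100 (10xxxxxx ✓), payload 010100.
Byte 3: 0xB7 = 10110111 (10xxxxxx ✓), payload 110111.
Concatenate: 0010010100110111 = 0x2537 (16 bits → U+2537).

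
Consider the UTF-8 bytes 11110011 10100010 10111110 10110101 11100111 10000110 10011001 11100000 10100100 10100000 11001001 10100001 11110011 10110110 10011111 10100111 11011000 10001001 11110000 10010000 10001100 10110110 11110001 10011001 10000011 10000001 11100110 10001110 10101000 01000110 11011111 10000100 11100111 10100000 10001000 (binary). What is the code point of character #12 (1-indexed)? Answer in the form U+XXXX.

Offset 0: leading byte 0xF3 = 11110011 → 4-byte char #1 = F3 A2 BE B5.
Offset 4: leading byte 0xE7 = 11100111 → 3-byte char #2 = E7 86 99.
Offset 7: leading byte 0xE0 = 11100000 → 3-byte char #3 = E0 A4 A0.
Offset 10: leading byte 0xC9 = 11001001 → 2-byte char #4 = C9 A1.
Offset 12: leading byte 0xF3 = 11110011 → 4-byte char #5 = F3 B6 9F A7.
Offset 16: leading byte 0xD8 = 11011000 → 2-byte char #6 = D8 89.
Offset 18: leading byte 0xF0 = 11110000 → 4-byte char #7 = F0 90 8C B6.
Offset 22: leading byte 0xF1 = 11110001 → 4-byte char #8 = F1 99 83 81.
Offset 26: leading byte 0xE6 = 11100110 → 3-byte char #9 = E6 8E A8.
Offset 29: leading byte 0x46 = 01000110 → 1-byte char #10 = 46.
Offset 30: leading byte 0xDF = 11011111 → 2-byte char #11 = DF 84.
Offset 32: leading byte 0xE7 = 11100111 → 3-byte char #12 = E7 A0 88.
Leading byte 0xE7 = 11100111 matches 1110xxxx → 3-byte sequence.
Byte 1: 0xE7 = 11100111, payload 0111 (4 bits).
Byte 2: 0xA0 = 10100000 (10xxxxxx ✓), payload 100000.
Byte 3: 0x88 = 10001000 (10xxxxxx ✓), payload 001000.
Concatenate: 0111100000001000 = 0x7808 (16 bits → U+7808).

U+7808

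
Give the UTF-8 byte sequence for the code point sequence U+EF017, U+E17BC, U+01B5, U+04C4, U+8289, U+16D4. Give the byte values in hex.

U+EF017: 4-byte form → F3 AF 80 97.
U+E17BC: 4-byte form → F3 A1 9E BC.
U+01B5: 2-byte form → C6 B5.
U+04C4: 2-byte form → D3 84.
U+8289: 3-byte form → E8 8A 89.
U+16D4: 3-byte form → E1 9B 94.
Concatenated (18 bytes): F3 AF 80 97 F3 A1 9E BC C6 B5 D3 84 E8 8A 89 E1 9B 94.

F3 AF 80 97 F3 A1 9E BC C6 B5 D3 84 E8 8A 89 E1 9B 94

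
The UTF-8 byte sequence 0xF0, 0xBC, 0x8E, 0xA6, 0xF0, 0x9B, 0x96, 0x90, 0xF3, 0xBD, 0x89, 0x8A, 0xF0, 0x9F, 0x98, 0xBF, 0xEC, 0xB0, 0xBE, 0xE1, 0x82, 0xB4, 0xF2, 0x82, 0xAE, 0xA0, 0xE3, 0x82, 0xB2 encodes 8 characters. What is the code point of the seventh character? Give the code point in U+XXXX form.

Offset 0: leading byte 0xF0 = 11110000 → 4-byte char #1 = F0 BC 8E A6.
Offset 4: leading byte 0xF0 = 11110000 → 4-byte char #2 = F0 9B 96 90.
Offset 8: leading byte 0xF3 = 11110011 → 4-byte char #3 = F3 BD 89 8A.
Offset 12: leading byte 0xF0 = 11110000 → 4-byte char #4 = F0 9F 98 BF.
Offset 16: leading byte 0xEC = 11101100 → 3-byte char #5 = EC B0 BE.
Offset 19: leading byte 0xE1 = 11100001 → 3-byte char #6 = E1 82 B4.
Offset 22: leading byte 0xF2 = 11110010 → 4-byte char #7 = F2 82 AE A0.
Leading byte 0xF2 = 11110010 matches 11110xxx → 4-byte sequence.
Byte 1: 0xF2 = 11110010, payload 010 (3 bits).
Byte 2: 0x82 = 10000010 (10xxxxxx ✓), payload 000010.
Byte 3: 0xAE = 10101110 (10xxxxxx ✓), payload 101110.
Byte 4: 0xA0 = 10100000 (10xxxxxx ✓), payload 100000.
Concatenate: 010000010101110100000 = 0x82BA0 (21 bits → U+82BA0).

U+82BA0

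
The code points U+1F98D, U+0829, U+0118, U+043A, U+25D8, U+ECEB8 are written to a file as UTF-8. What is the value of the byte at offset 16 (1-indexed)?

1-indexed offset 16 is 0-indexed offset 15.
U+1F98D → 4-byte form F0 9F A6 8D at offsets 0–3.
U+0829 → 3-byte form E0 A0 A9 at offsets 4–6.
U+0118 → 2-byte form C4 98 at offsets 7–8.
U+043A → 2-byte form D0 BA at offsets 9–10.
U+25D8 → 3-byte form E2 97 98 at offsets 11–13.
U+ECEB8 → 4-byte form F3 AC BA B8 at offsets 14–17.
Offset 15 falls in char 6's range; it's byte 2 of F3 AC BA B8 = 0xAC.

0xAC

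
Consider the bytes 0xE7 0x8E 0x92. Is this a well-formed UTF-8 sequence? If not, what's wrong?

valid

Leading byte 0xE7 = 11100111 → 3-byte form.
Continuation bytes 0x8E=10001110, 0x92=10010010 all match 10xxxxxx.
Decoded value 0x7392 is ≥ 0x800 (shortest form) and not a surrogate.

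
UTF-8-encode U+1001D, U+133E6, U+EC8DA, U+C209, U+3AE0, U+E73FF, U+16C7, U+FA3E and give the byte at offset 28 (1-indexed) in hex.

1-indexed offset 28 is 0-indexed offset 27.
U+1001D → 4-byte form F0 90 80 9D at offsets 0–3.
U+133E6 → 4-byte form F0 93 8F A6 at offsets 4–7.
U+EC8DA → 4-byte form F3 AC A3 9A at offsets 8–11.
U+C209 → 3-byte form EC 88 89 at offsets 12–14.
U+3AE0 → 3-byte form E3 AB A0 at offsets 15–17.
U+E73FF → 4-byte form F3 A7 8F BF at offsets 18–21.
U+16C7 → 3-byte form E1 9B 87 at offsets 22–24.
U+FA3E → 3-byte form EF A8 BE at offsets 25–27.
Offset 27 falls in char 8's range; it's byte 3 of EF A8 BE = 0xBE.

0xBE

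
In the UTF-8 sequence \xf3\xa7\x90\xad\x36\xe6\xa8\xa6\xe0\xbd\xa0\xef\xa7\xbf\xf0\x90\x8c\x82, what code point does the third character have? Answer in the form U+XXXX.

Offset 0: leading byte 0xF3 = 11110011 → 4-byte char #1 = F3 A7 90 AD.
Offset 4: leading byte 0x36 = 00110110 → 1-byte char #2 = 36.
Offset 5: leading byte 0xE6 = 11100110 → 3-byte char #3 = E6 A8 A6.
Leading byte 0xE6 = 11100110 matches 1110xxxx → 3-byte sequence.
Byte 1: 0xE6 = 11100110, payload 0110 (4 bits).
Byte 2: 0xA8 = 10101000 (10xxxxxx ✓), payload 101000.
Byte 3: 0xA6 = 10100110 (10xxxxxx ✓), payload 100110.
Concatenate: 0110101000100110 = 0x6A26 (16 bits → U+6A26).

U+6A26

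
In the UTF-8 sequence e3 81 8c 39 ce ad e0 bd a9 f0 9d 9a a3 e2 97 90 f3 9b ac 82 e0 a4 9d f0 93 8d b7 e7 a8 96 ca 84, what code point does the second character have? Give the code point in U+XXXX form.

Offset 0: leading byte 0xE3 = 11100011 → 3-byte char #1 = E3 81 8C.
Offset 3: leading byte 0x39 = 00111001 → 1-byte char #2 = 39.
Leading byte 0x39 = 00111001 matches 0xxxxxxx → 1-byte sequence.
Byte 1: 0x39 = 00111001, payload 0111001 (7 bits).
Concatenate: 0111001 = 0x39 (7 bits → U+0039).

U+0039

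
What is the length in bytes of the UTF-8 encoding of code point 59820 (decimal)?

U+E9AC = 0xE9AC. UTF-8 uses 1 byte below 0x80, 2 below 0x800, 3 below 0x10000, 4 up to 0x10FFFF. 0xE9AC is in U+0800–U+FFFF → 3 bytes.

3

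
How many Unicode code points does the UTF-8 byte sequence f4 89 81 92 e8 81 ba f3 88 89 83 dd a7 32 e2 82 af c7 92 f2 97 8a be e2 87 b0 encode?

Byte at offset 0: 0xF4 = 11110100 → 4-byte char (#1). Advance 4.
Byte at offset 4: 0xE8 = 11101000 → 3-byte char (#2). Advance 3.
Byte at offset 7: 0xF3 = 11110011 → 4-byte char (#3). Advance 4.
Byte at offset 11: 0xDD = 11011101 → 2-byte char (#4). Advance 2.
Byte at offset 13: 0x32 = 00110010 → 1-byte char (#5). Advance 1.
Byte at offset 14: 0xE2 = 11100010 → 3-byte char (#6). Advance 3.
Byte at offset 17: 0xC7 = 11000111 → 2-byte char (#7). Advance 2.
Byte at offset 19: 0xF2 = 11110010 → 4-byte char (#8). Advance 4.
Byte at offset 23: 0xE2 = 11100010 → 3-byte char (#9). Advance 3.
Reached end at offset 26 after 9 code points.

9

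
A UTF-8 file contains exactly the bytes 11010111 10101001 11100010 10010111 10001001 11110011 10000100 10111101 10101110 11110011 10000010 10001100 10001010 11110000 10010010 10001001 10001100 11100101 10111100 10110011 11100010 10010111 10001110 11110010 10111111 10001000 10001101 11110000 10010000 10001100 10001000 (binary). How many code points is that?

9

Byte at offset 0: 0xD7 = 11010111 → 2-byte char (#1). Advance 2.
Byte at offset 2: 0xE2 = 11100010 → 3-byte char (#2). Advance 3.
Byte at offset 5: 0xF3 = 11110011 → 4-byte char (#3). Advance 4.
Byte at offset 9: 0xF3 = 11110011 → 4-byte char (#4). Advance 4.
Byte at offset 13: 0xF0 = 11110000 → 4-byte char (#5). Advance 4.
Byte at offset 17: 0xE5 = 11100101 → 3-byte char (#6). Advance 3.
Byte at offset 20: 0xE2 = 11100010 → 3-byte char (#7). Advance 3.
Byte at offset 23: 0xF2 = 11110010 → 4-byte char (#8). Advance 4.
Byte at offset 27: 0xF0 = 11110000 → 4-byte char (#9). Advance 4.
Reached end at offset 31 after 9 code points.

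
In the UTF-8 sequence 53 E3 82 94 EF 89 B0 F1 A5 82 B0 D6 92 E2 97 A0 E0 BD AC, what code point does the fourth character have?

Offset 0: leading byte 0x53 = 01010011 → 1-byte char #1 = 53.
Offset 1: leading byte 0xE3 = 11100011 → 3-byte char #2 = E3 82 94.
Offset 4: leading byte 0xEF = 11101111 → 3-byte char #3 = EF 89 B0.
Offset 7: leading byte 0xF1 = 11110001 → 4-byte char #4 = F1 A5 82 B0.
Leading byte 0xF1 = 11110001 matches 11110xxx → 4-byte sequence.
Byte 1: 0xF1 = 11110001, payload 001 (3 bits).
Byte 2: 0xA5 = 10100101 (10xxxxxx ✓), payload 100101.
Byte 3: 0x82 = 10000010 (10xxxxxx ✓), payload 000010.
Byte 4: 0xB0 = 10110000 (10xxxxxx ✓), payload 110000.
Concatenate: 001100101000010110000 = 0x650B0 (21 bits → U+650B0).

U+650B0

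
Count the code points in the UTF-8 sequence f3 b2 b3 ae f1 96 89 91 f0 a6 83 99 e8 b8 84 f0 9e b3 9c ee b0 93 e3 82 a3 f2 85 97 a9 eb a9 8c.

9

Byte at offset 0: 0xF3 = 11110011 → 4-byte char (#1). Advance 4.
Byte at offset 4: 0xF1 = 11110001 → 4-byte char (#2). Advance 4.
Byte at offset 8: 0xF0 = 11110000 → 4-byte char (#3). Advance 4.
Byte at offset 12: 0xE8 = 11101000 → 3-byte char (#4). Advance 3.
Byte at offset 15: 0xF0 = 11110000 → 4-byte char (#5). Advance 4.
Byte at offset 19: 0xEE = 11101110 → 3-byte char (#6). Advance 3.
Byte at offset 22: 0xE3 = 11100011 → 3-byte char (#7). Advance 3.
Byte at offset 25: 0xF2 = 11110010 → 4-byte char (#8). Advance 4.
Byte at offset 29: 0xEB = 11101011 → 3-byte char (#9). Advance 3.
Reached end at offset 32 after 9 code points.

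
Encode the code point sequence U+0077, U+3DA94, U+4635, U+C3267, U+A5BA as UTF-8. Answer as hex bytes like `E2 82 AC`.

U+0077: 1-byte form → 77.
U+3DA94: 4-byte form → F0 BD AA 94.
U+4635: 3-byte form → E4 98 B5.
U+C3267: 4-byte form → F3 83 89 A7.
U+A5BA: 3-byte form → EA 96 BA.
Concatenated (15 bytes): 77 F0 BD AA 94 E4 98 B5 F3 83 89 A7 EA 96 BA.

77 F0 BD AA 94 E4 98 B5 F3 83 89 A7 EA 96 BA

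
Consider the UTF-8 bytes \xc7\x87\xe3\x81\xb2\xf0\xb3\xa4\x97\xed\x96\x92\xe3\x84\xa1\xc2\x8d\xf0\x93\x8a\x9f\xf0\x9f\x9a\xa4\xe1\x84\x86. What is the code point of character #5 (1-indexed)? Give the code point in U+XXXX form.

U+3121

Offset 0: leading byte 0xC7 = 11000111 → 2-byte char #1 = C7 87.
Offset 2: leading byte 0xE3 = 11100011 → 3-byte char #2 = E3 81 B2.
Offset 5: leading byte 0xF0 = 11110000 → 4-byte char #3 = F0 B3 A4 97.
Offset 9: leading byte 0xED = 11101101 → 3-byte char #4 = ED 96 92.
Offset 12: leading byte 0xE3 = 11100011 → 3-byte char #5 = E3 84 A1.
Leading byte 0xE3 = 11100011 matches 1110xxxx → 3-byte sequence.
Byte 1: 0xE3 = 11100011, payload 0011 (4 bits).
Byte 2: 0x84 = 10000100 (10xxxxxx ✓), payload 000100.
Byte 3: 0xA1 = 10100001 (10xxxxxx ✓), payload 100001.
Concatenate: 0011000100100001 = 0x3121 (16 bits → U+3121).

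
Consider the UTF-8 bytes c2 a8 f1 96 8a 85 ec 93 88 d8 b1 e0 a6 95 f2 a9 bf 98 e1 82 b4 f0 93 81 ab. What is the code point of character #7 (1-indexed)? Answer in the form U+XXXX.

Offset 0: leading byte 0xC2 = 11000010 → 2-byte char #1 = C2 A8.
Offset 2: leading byte 0xF1 = 11110001 → 4-byte char #2 = F1 96 8A 85.
Offset 6: leading byte 0xEC = 11101100 → 3-byte char #3 = EC 93 88.
Offset 9: leading byte 0xD8 = 11011000 → 2-byte char #4 = D8 B1.
Offset 11: leading byte 0xE0 = 11100000 → 3-byte char #5 = E0 A6 95.
Offset 14: leading byte 0xF2 = 11110010 → 4-byte char #6 = F2 A9 BF 98.
Offset 18: leading byte 0xE1 = 11100001 → 3-byte char #7 = E1 82 B4.
Leading byte 0xE1 = 11100001 matches 1110xxxx → 3-byte sequence.
Byte 1: 0xE1 = 11100001, payload 0001 (4 bits).
Byte 2: 0x82 = 10000010 (10xxxxxx ✓), payload 000010.
Byte 3: 0xB4 = 10110100 (10xxxxxx ✓), payload 110100.
Concatenate: 0001000010110100 = 0x10B4 (16 bits → U+10B4).

U+10B4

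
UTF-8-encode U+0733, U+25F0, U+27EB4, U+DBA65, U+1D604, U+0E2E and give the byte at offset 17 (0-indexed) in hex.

U+0733 → 2-byte form DC B3 at offsets 0–1.
U+25F0 → 3-byte form E2 97 B0 at offsets 2–4.
U+27EB4 → 4-byte form F0 A7 BA B4 at offsets 5–8.
U+DBA65 → 4-byte form F3 9B A9 A5 at offsets 9–12.
U+1D604 → 4-byte form F0 9D 98 84 at offsets 13–16.
U+0E2E → 3-byte form E0 B8 AE at offsets 17–19.
Offset 17 falls in char 6's range; it's byte 1 of E0 B8 AE = 0xE0.

0xE0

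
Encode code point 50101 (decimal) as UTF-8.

EC 8E B5

U+C3B5 = 0xC3B5 = 50101 decimal. In range U+0800–U+FFFF → 3-byte form: 1110xxxx 10xxxxxx 10xxxxxx.
Binary (16 bits): 1100001110110101.
Split 4+6+6: 1100 | 001110 | 110101.
Byte 1: 11101100 = 0xEC.
Byte 2: 10001110 = 0x8E.
Byte 3: 10110101 = 0xB5.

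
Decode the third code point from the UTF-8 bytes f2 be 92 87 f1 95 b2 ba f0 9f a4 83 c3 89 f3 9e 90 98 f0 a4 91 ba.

U+1F903

Offset 0: leading byte 0xF2 = 11110010 → 4-byte char #1 = F2 BE 92 87.
Offset 4: leading byte 0xF1 = 11110001 → 4-byte char #2 = F1 95 B2 BA.
Offset 8: leading byte 0xF0 = 11110000 → 4-byte char #3 = F0 9F A4 83.
Leading byte 0xF0 = 11110000 matches 11110xxx → 4-byte sequence.
Byte 1: 0xF0 = 11110000, payload 000 (3 bits).
Byte 2: 0x9F = 10011111 (10xxxxxx ✓), payload 011111.
Byte 3: 0xA4 = 10100100 (10xxxxxx ✓), payload 100100.
Byte 4: 0x83 = 10000011 (10xxxxxx ✓), payload 000011.
Concatenate: 000011111100100000011 = 0x1F903 (21 bits → U+1F903).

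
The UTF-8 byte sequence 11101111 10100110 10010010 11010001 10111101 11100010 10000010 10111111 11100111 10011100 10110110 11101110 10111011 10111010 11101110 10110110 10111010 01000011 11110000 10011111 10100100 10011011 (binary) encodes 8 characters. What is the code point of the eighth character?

U+1F91B

Offset 0: leading byte 0xEF = 11101111 → 3-byte char #1 = EF A6 92.
Offset 3: leading byte 0xD1 = 11010001 → 2-byte char #2 = D1 BD.
Offset 5: leading byte 0xE2 = 11100010 → 3-byte char #3 = E2 82 BF.
Offset 8: leading byte 0xE7 = 11100111 → 3-byte char #4 = E7 9C B6.
Offset 11: leading byte 0xEE = 11101110 → 3-byte char #5 = EE BB BA.
Offset 14: leading byte 0xEE = 11101110 → 3-byte char #6 = EE B6 BA.
Offset 17: leading byte 0x43 = 01000011 → 1-byte char #7 = 43.
Offset 18: leading byte 0xF0 = 11110000 → 4-byte char #8 = F0 9F A4 9B.
Leading byte 0xF0 = 11110000 matches 11110xxx → 4-byte sequence.
Byte 1: 0xF0 = 11110000, payload 000 (3 bits).
Byte 2: 0x9F = 10011111 (10xxxxxx ✓), payload 011111.
Byte 3: 0xA4 = 10100100 (10xxxxxx ✓), payload 100100.
Byte 4: 0x9B = 10011011 (10xxxxxx ✓), payload 011011.
Concatenate: 000011111100100011011 = 0x1F91B (21 bits → U+1F91B).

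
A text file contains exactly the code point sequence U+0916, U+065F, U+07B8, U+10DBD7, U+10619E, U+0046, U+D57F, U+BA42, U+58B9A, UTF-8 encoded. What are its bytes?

E0 A4 96 D9 9F DE B8 F4 8D AF 97 F4 86 86 9E 46 ED 95 BF EB A9 82 F1 98 AE 9A

U+0916: 3-byte form → E0 A4 96.
U+065F: 2-byte form → D9 9F.
U+07B8: 2-byte form → DE B8.
U+10DBD7: 4-byte form → F4 8D AF 97.
U+10619E: 4-byte form → F4 86 86 9E.
U+0046: 1-byte form → 46.
U+D57F: 3-byte form → ED 95 BF.
U+BA42: 3-byte form → EB A9 82.
U+58B9A: 4-byte form → F1 98 AE 9A.
Concatenated (26 bytes): E0 A4 96 D9 9F DE B8 F4 8D AF 97 F4 86 86 9E 46 ED 95 BF EB A9 82 F1 98 AE 9A.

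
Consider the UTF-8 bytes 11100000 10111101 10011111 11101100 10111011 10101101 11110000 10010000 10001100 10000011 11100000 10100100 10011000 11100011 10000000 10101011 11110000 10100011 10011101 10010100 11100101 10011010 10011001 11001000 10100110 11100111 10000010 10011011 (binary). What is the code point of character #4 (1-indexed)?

U+0918

Offset 0: leading byte 0xE0 = 11100000 → 3-byte char #1 = E0 BD 9F.
Offset 3: leading byte 0xEC = 11101100 → 3-byte char #2 = EC BB AD.
Offset 6: leading byte 0xF0 = 11110000 → 4-byte char #3 = F0 90 8C 83.
Offset 10: leading byte 0xE0 = 11100000 → 3-byte char #4 = E0 A4 98.
Leading byte 0xE0 = 11100000 matches 1110xxxx → 3-byte sequence.
Byte 1: 0xE0 = 11100000, payload 0000 (4 bits).
Byte 2: 0xA4 = 10100100 (10xxxxxx ✓), payload 100100.
Byte 3: 0x98 = 10011000 (10xxxxxx ✓), payload 011000.
Concatenate: 0000100100011000 = 0x918 (16 bits → U+0918).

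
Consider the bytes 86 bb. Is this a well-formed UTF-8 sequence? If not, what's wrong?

Byte 0x86 = 10000110 has the form 10xxxxxx — a continuation byte — but there is no preceding leading byte.

invalid (continuation byte with no leading byte)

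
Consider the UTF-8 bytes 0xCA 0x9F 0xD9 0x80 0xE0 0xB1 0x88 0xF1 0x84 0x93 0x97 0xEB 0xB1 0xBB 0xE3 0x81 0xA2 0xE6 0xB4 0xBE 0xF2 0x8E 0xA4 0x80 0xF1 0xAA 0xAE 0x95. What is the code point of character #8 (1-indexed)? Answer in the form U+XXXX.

U+8E900

Offset 0: leading byte 0xCA = 11001010 → 2-byte char #1 = CA 9F.
Offset 2: leading byte 0xD9 = 11011001 → 2-byte char #2 = D9 80.
Offset 4: leading byte 0xE0 = 11100000 → 3-byte char #3 = E0 B1 88.
Offset 7: leading byte 0xF1 = 11110001 → 4-byte char #4 = F1 84 93 97.
Offset 11: leading byte 0xEB = 11101011 → 3-byte char #5 = EB B1 BB.
Offset 14: leading byte 0xE3 = 11100011 → 3-byte char #6 = E3 81 A2.
Offset 17: leading byte 0xE6 = 11100110 → 3-byte char #7 = E6 B4 BE.
Offset 20: leading byte 0xF2 = 11110010 → 4-byte char #8 = F2 8E A4 80.
Leading byte 0xF2 = 11110010 matches 11110xxx → 4-byte sequence.
Byte 1: 0xF2 = 11110010, payload 010 (3 bits).
Byte 2: 0x8E = 10001110 (10xxxxxx ✓), payload 001110.
Byte 3: 0xA4 = 10100100 (10xxxxxx ✓), payload 100100.
Byte 4: 0x80 = 10000000 (10xxxxxx ✓), payload 000000.
Concatenate: 010001110100100000000 = 0x8E900 (21 bits → U+8E900).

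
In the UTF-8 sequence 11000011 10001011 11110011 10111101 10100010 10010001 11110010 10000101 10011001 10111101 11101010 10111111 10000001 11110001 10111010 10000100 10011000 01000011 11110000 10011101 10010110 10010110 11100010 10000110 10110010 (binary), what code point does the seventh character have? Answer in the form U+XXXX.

Offset 0: leading byte 0xC3 = 11000011 → 2-byte char #1 = C3 8B.
Offset 2: leading byte 0xF3 = 11110011 → 4-byte char #2 = F3 BD A2 91.
Offset 6: leading byte 0xF2 = 11110010 → 4-byte char #3 = F2 85 99 BD.
Offset 10: leading byte 0xEA = 11101010 → 3-byte char #4 = EA BF 81.
Offset 13: leading byte 0xF1 = 11110001 → 4-byte char #5 = F1 BA 84 98.
Offset 17: leading byte 0x43 = 01000011 → 1-byte char #6 = 43.
Offset 18: leading byte 0xF0 = 11110000 → 4-byte char #7 = F0 9D 96 96.
Leading byte 0xF0 = 11110000 matches 11110xxx → 4-byte sequence.
Byte 1: 0xF0 = 11110000, payload 000 (3 bits).
Byte 2: 0x9D = 10011101 (10xxxxxx ✓), payload 011101.
Byte 3: 0x96 = 10010110 (10xxxxxx ✓), payload 010110.
Byte 4: 0x96 = 10010110 (10xxxxxx ✓), payload 010110.
Concatenate: 000011101010110010110 = 0x1D596 (21 bits → U+1D596).

U+1D596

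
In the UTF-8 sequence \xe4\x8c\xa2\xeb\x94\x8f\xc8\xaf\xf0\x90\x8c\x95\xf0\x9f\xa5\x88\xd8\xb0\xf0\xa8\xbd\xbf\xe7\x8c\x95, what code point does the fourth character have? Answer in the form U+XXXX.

U+10315

Offset 0: leading byte 0xE4 = 11100100 → 3-byte char #1 = E4 8C A2.
Offset 3: leading byte 0xEB = 11101011 → 3-byte char #2 = EB 94 8F.
Offset 6: leading byte 0xC8 = 11001000 → 2-byte char #3 = C8 AF.
Offset 8: leading byte 0xF0 = 11110000 → 4-byte char #4 = F0 90 8C 95.
Leading byte 0xF0 = 11110000 matches 11110xxx → 4-byte sequence.
Byte 1: 0xF0 = 11110000, payload 000 (3 bits).
Byte 2: 0x90 = 10010000 (10xxxxxx ✓), payload 010000.
Byte 3: 0x8C = 10001100 (10xxxxxx ✓), payload 001100.
Byte 4: 0x95 = 10010101 (10xxxxxx ✓), payload 010101.
Concatenate: 000010000001100010101 = 0x10315 (21 bits → U+10315).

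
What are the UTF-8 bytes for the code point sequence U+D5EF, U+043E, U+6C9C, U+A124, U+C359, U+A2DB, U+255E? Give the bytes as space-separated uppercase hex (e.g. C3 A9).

ED 97 AF D0 BE E6 B2 9C EA 84 A4 EC 8D 99 EA 8B 9B E2 95 9E

U+D5EF: 3-byte form → ED 97 AF.
U+043E: 2-byte form → D0 BE.
U+6C9C: 3-byte form → E6 B2 9C.
U+A124: 3-byte form → EA 84 A4.
U+C359: 3-byte form → EC 8D 99.
U+A2DB: 3-byte form → EA 8B 9B.
U+255E: 3-byte form → E2 95 9E.
Concatenated (20 bytes): ED 97 AF D0 BE E6 B2 9C EA 84 A4 EC 8D 99 EA 8B 9B E2 95 9E.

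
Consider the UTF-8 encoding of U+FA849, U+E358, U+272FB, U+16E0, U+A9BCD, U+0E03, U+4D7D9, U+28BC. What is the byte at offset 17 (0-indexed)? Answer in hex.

U+FA849 → 4-byte form F3 BA A1 89 at offsets 0–3.
U+E358 → 3-byte form EE 8D 98 at offsets 4–6.
U+272FB → 4-byte form F0 A7 8B BB at offsets 7–10.
U+16E0 → 3-byte form E1 9B A0 at offsets 11–13.
U+A9BCD → 4-byte form F2 A9 AF 8D at offsets 14–17.
Offset 17 falls in char 5's range; it's byte 4 of F2 A9 AF 8D = 0x8D.

0x8D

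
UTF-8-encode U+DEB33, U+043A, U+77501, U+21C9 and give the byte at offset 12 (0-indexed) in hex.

0x89

U+DEB33 → 4-byte form F3 9E AC B3 at offsets 0–3.
U+043A → 2-byte form D0 BA at offsets 4–5.
U+77501 → 4-byte form F1 B7 94 81 at offsets 6–9.
U+21C9 → 3-byte form E2 87 89 at offsets 10–12.
Offset 12 falls in char 4's range; it's byte 3 of E2 87 89 = 0x89.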